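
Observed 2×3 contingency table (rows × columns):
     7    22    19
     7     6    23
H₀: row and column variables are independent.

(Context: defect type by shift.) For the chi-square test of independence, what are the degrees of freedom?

df = (r−1)(c−1) = (2−1)·(3−1) = 2

degrees of freedom = 2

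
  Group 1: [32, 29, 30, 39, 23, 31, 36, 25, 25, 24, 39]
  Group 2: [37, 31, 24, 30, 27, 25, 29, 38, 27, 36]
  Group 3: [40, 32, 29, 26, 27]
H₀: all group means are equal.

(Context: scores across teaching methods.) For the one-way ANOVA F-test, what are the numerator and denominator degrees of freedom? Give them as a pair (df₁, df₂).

degrees of freedom = [2, 23]

k = 3 groups, N = 26 total
df = (k−1, N−k) = (3−1, 26−3) = (2, 23)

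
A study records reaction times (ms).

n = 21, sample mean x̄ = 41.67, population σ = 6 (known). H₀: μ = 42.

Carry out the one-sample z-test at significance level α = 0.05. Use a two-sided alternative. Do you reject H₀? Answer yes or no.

SE = σ/√n = 6/√21 = 1.3093
z = (x̄−μ₀)/SE = (41.67−42)/1.3093 = -0.2520
p-value (two-sided) = 0.80101
At α=0.05: p ≥ α → fail to reject H₀

reject H₀: no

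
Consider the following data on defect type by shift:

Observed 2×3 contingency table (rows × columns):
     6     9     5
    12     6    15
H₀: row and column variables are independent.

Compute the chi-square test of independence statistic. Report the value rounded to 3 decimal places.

Row totals [20, 33], col totals [18, 15, 20], n=53
χ² = (6−6.79)²/6.79 + (9−5.66)²/5.66 + (5−7.55)²/7.55 + (12−11.21)²/11.21 + (6−9.34)²/9.34 + (15−12.45)²/12.45 = 4.6937
df = 2

test statistic = 4.694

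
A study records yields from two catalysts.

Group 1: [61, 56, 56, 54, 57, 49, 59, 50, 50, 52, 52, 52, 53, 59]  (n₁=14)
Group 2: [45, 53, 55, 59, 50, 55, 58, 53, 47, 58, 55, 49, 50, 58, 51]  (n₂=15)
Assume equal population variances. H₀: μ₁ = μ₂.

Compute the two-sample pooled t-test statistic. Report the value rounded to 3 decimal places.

x̄₁=54.286, s₁=3.771, n₁=14
x̄₂=53.067, s₂=4.317, n₂=15
s_p² = [13·3.771² + 14·4.317²]/27 = 16.5108
SE = √(s_p²·(1/14+1/15)) = 1.5100
t = (54.286−53.067)/1.5100 = 0.8073
df = 27

test statistic = 0.807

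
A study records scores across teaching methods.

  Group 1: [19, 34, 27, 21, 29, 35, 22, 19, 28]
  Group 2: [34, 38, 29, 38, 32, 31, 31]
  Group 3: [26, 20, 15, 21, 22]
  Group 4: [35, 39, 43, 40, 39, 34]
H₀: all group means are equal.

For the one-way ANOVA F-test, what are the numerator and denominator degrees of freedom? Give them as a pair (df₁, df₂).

degrees of freedom = [3, 23]

k = 4 groups, N = 27 total
df = (k−1, N−k) = (4−1, 27−4) = (3, 23)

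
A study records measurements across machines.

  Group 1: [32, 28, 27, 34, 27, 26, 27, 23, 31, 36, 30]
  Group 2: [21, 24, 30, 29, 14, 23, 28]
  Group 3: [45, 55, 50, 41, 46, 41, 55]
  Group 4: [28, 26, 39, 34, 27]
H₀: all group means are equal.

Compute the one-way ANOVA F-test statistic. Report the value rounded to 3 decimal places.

Group means [29.18, 24.14, 47.57, 30.80], grand mean 32.567
SSB = Σnᵢ(x̄ᵢ−x̄)² = 2214.359; SSW = ΣΣ(x−x̄ᵢ)² = 667.008
MSB = 2214.359/3 = 738.1196; MSW = 667.008/26 = 25.6541
F = MSB/MSW = 28.7719
df = (3, 26)

test statistic = 28.772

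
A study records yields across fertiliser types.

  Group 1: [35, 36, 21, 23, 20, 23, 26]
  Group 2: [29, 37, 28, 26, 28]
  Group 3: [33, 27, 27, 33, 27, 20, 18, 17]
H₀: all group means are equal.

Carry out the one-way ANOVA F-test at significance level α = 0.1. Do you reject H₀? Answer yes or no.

Group means [26.29, 29.60, 25.25], grand mean 26.700
SSB = Σnᵢ(x̄ᵢ−x̄)² = 60.071; SSW = ΣΣ(x−x̄ᵢ)² = 610.129
MSB = 60.071/2 = 30.0357; MSW = 610.129/17 = 35.8899
F = MSB/MSW = 0.8369
df = (2, 17)
p-value (upper-tail) = 0.45014
At α=0.1: p ≥ α → fail to reject H₀

reject H₀: no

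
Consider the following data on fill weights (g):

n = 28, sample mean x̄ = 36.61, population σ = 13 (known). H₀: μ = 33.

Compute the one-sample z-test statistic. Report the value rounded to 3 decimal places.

test statistic = 1.469

SE = σ/√n = 13/√28 = 2.4568
z = (x̄−μ₀)/SE = (36.61−33)/2.4568 = 1.4694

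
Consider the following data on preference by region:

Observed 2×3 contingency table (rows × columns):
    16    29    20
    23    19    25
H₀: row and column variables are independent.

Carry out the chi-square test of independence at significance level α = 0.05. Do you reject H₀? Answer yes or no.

reject H₀: no

Row totals [65, 67], col totals [39, 48, 45], n=132
χ² = (16−19.20)²/19.20 + (29−23.64)²/23.64 + (20−22.16)²/22.16 + (23−19.80)²/19.80 + (19−24.36)²/24.36 + (25−22.84)²/22.84 = 3.8659
df = 2
p-value (upper-tail) = 0.14472
At α=0.05: p ≥ α → fail to reject H₀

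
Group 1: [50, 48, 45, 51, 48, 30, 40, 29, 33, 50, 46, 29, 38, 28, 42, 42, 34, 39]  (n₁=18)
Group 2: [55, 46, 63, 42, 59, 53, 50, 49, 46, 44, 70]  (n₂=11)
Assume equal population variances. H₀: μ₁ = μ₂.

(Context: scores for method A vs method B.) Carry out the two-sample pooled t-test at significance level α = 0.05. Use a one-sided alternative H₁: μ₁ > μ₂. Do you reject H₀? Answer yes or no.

x̄₁=40.111, s₁=8.021, n₁=18
x̄₂=52.455, s₂=8.664, n₂=11
s_p² = [17·8.021² + 10·8.664²]/27 = 68.3150
SE = √(s_p²·(1/18+1/11)) = 3.1632
t = (40.111−52.455)/3.1632 = -3.9022
df = 27
p-value (one-sided, H₁ greater) = 0.99971
At α=0.05: p ≥ α → fail to reject H₀

reject H₀: no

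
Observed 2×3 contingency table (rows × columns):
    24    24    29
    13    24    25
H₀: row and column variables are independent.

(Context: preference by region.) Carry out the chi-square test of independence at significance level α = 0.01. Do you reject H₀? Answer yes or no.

Row totals [77, 62], col totals [37, 48, 54], n=139
χ² = (24−20.50)²/20.50 + (24−26.59)²/26.59 + (29−29.91)²/29.91 + (13−16.50)²/16.50 + (24−21.41)²/21.41 + (25−24.09)²/24.09 = 1.9708
df = 2
p-value (upper-tail) = 0.37329
At α=0.01: p ≥ α → fail to reject H₀

reject H₀: no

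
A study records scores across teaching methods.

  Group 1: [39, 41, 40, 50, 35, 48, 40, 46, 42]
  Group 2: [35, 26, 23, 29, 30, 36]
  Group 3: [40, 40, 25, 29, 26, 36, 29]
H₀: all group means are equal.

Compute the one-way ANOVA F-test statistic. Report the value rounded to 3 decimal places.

test statistic = 11.815

Group means [42.33, 29.83, 32.14], grand mean 35.682
SSB = Σnᵢ(x̄ᵢ−x̄)² = 691.082; SSW = ΣΣ(x−x̄ᵢ)² = 555.690
MSB = 691.082/2 = 345.5411; MSW = 555.690/19 = 29.2469
F = MSB/MSW = 11.8146
df = (2, 19)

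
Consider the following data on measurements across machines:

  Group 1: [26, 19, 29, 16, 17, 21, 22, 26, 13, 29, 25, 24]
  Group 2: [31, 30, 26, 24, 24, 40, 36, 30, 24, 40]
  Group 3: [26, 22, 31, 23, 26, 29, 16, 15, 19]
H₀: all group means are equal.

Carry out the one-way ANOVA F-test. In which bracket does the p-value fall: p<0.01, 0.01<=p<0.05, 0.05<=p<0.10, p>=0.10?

Group means [22.25, 30.50, 23.00], grand mean 25.129
SSB = Σnᵢ(x̄ᵢ−x̄)² = 428.734; SSW = ΣΣ(x−x̄ᵢ)² = 900.750
MSB = 428.734/2 = 214.3669; MSW = 900.750/28 = 32.1696
F = MSB/MSW = 6.6636
df = (2, 28)
p-value (upper-tail) = 0.00429
→ bracket: p<0.01

p-value bracket: p<0.01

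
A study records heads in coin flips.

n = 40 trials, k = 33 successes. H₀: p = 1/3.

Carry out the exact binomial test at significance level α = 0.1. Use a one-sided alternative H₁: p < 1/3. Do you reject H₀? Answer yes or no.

Exact binomial: n=40, k=33, p₀=1/3=0.3333
P(X≤33) from Σ C(n,i)·p₀^i·(1−p₀)^(n−i)
p-value (one-sided, H₁ less) = 1.00000
At α=0.1: p ≥ α → fail to reject H₀

reject H₀: no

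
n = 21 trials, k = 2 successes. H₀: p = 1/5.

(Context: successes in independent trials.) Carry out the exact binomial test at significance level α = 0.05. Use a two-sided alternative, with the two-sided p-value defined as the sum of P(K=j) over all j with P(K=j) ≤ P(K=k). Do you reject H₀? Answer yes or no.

Exact binomial: n=21, k=2, p₀=1/5=0.2000
P(X=j) = C(n,j)·p₀^j·(1−p₀)^(n−j); p = Σ P(X=j) over j with P(X=j) ≤ P(X=2)
p-value (two-sided) = 0.28722
At α=0.05: p ≥ α → fail to reject H₀

reject H₀: no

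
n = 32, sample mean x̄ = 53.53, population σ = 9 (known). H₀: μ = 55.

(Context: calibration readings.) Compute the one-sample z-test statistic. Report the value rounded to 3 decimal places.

test statistic = -0.924

SE = σ/√n = 9/√32 = 1.5910
z = (x̄−μ₀)/SE = (53.53−55)/1.5910 = -0.9240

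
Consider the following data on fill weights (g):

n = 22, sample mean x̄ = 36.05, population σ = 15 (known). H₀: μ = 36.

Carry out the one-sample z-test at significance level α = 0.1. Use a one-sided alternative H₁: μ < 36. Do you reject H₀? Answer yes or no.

SE = σ/√n = 15/√22 = 3.1980
z = (x̄−μ₀)/SE = (36.05−36)/3.1980 = 0.0156
p-value (one-sided, H₁ less) = 0.50624
At α=0.1: p ≥ α → fail to reject H₀

reject H₀: no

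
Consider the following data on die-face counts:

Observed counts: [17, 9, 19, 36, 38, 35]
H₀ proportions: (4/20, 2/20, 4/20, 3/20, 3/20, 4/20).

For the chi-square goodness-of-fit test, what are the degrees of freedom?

df = k − 1 = 6 − 1 = 5

degrees of freedom = 5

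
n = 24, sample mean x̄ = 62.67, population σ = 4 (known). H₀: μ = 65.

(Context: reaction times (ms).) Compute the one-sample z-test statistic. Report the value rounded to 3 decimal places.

test statistic = -2.854

SE = σ/√n = 4/√24 = 0.8165
z = (x̄−μ₀)/SE = (62.67−65)/0.8165 = -2.8537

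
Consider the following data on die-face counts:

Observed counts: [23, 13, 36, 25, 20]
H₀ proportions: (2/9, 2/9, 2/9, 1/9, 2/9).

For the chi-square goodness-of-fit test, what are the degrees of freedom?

df = k − 1 = 5 − 1 = 4

degrees of freedom = 4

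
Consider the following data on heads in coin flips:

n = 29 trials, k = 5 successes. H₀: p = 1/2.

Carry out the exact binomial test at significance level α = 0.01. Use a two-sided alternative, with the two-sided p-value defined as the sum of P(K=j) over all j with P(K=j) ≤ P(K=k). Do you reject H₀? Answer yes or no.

Exact binomial: n=29, k=5, p₀=1/2=0.5000
P(X=j) = C(n,j)·p₀^j·(1−p₀)^(n−j); p = Σ P(X=j) over j with P(X=j) ≤ P(X=5)
p-value (two-sided) = 0.00055
At α=0.01: p < α → reject H₀

reject H₀: yes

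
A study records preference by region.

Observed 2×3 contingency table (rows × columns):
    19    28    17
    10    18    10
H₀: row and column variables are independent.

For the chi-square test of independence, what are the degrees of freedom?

df = (r−1)(c−1) = (2−1)·(3−1) = 2

degrees of freedom = 2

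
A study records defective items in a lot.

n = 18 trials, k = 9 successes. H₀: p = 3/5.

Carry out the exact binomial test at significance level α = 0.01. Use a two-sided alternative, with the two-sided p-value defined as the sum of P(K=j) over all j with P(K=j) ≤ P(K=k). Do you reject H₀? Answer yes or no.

reject H₀: no

Exact binomial: n=18, k=9, p₀=3/5=0.6000
P(X=j) = C(n,j)·p₀^j·(1−p₀)^(n−j); p = Σ P(X=j) over j with P(X=j) ≤ P(X=9)
p-value (two-sided) = 0.47192
At α=0.01: p ≥ α → fail to reject H₀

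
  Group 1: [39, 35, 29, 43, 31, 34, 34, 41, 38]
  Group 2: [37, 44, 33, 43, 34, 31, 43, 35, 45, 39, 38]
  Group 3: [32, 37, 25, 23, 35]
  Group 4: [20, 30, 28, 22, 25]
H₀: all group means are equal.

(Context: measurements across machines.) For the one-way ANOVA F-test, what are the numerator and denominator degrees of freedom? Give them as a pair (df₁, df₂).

k = 4 groups, N = 30 total
df = (k−1, N−k) = (4−1, 30−4) = (3, 26)

degrees of freedom = [3, 26]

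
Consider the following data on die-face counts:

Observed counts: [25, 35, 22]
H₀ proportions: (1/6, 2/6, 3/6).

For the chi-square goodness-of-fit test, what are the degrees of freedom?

df = k − 1 = 3 − 1 = 2

degrees of freedom = 2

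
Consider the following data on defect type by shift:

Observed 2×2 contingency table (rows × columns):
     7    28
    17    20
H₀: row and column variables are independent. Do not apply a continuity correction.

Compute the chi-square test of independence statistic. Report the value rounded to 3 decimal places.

Row totals [35, 37], col totals [24, 48], n=72
χ² = (7−11.67)²/11.67 + (28−23.33)²/23.33 + (17−12.33)²/12.33 + (20−24.67)²/24.67 = 5.4486
df = 1

test statistic = 5.449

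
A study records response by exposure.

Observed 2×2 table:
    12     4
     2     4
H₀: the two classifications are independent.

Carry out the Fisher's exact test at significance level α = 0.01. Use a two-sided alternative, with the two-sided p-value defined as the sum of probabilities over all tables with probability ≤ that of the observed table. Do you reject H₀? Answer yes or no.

reject H₀: no

Margins: r₁=16, r₂=6, c₁=14, c₂=8, n=22
p_obs = C(16,12)·C(6,2)/C(22,14); sum pmf over tables with pmf ≤ p_obs
p-value (two-sided) = 0.13650
At α=0.01: p ≥ α → fail to reject H₀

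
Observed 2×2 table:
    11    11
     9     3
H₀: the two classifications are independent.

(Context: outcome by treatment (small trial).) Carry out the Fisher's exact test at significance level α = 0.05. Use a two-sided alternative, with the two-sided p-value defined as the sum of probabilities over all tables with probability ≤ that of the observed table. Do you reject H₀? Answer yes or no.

Margins: r₁=22, r₂=12, c₁=20, c₂=14, n=34
p_obs = C(22,11)·C(12,9)/C(34,20); sum pmf over tables with pmf ≤ p_obs
p-value (two-sided) = 0.27476
At α=0.05: p ≥ α → fail to reject H₀

reject H₀: no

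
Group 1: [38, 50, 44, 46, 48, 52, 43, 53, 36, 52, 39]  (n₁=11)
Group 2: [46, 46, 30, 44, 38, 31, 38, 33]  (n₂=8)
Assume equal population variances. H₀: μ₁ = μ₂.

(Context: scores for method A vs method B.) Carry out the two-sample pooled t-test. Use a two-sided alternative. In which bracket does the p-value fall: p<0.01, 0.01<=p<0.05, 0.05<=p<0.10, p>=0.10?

x̄₁=45.545, s₁=6.039, n₁=11
x̄₂=38.250, s₂=6.563, n₂=8
s_p² = [10·6.039² + 7·6.563²]/17 = 39.1898
SE = √(s_p²·(1/11+1/8)) = 2.9089
t = (45.545−38.250)/2.9089 = 2.5080
df = 17
p-value (two-sided) = 0.02257
→ bracket: 0.01<=p<0.05

p-value bracket: 0.01<=p<0.05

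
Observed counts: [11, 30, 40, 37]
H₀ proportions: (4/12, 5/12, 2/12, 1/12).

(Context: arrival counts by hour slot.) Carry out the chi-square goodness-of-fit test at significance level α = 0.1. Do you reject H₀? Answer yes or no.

n = 118; E_i = n·p_i = [39.33, 49.17, 19.67, 9.83]
χ² = (11−39.33)²/39.33 + (30−49.17)²/49.17 + (40−19.67)²/19.67 + (37−9.83)²/9.83 = 123.9576
df = 3
p-value (upper-tail) = 0.00000
At α=0.1: p < α → reject H₀

reject H₀: yes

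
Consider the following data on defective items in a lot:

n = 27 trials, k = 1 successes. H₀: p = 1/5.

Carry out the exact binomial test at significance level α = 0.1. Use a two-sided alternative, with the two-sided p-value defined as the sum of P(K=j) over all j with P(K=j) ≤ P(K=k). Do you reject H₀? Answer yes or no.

Exact binomial: n=27, k=1, p₀=1/5=0.2000
P(X=j) = C(n,j)·p₀^j·(1−p₀)^(n−j); p = Σ P(X=j) over j with P(X=j) ≤ P(X=1)
p-value (two-sided) = 0.02971
At α=0.1: p < α → reject H₀

reject H₀: yes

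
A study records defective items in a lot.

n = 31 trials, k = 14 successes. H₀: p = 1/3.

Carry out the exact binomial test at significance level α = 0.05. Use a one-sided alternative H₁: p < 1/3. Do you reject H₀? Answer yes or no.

reject H₀: no

Exact binomial: n=31, k=14, p₀=1/3=0.3333
P(X≤14) from Σ C(n,i)·p₀^i·(1−p₀)^(n−i)
p-value (one-sided, H₁ less) = 0.94109
At α=0.05: p ≥ α → fail to reject H₀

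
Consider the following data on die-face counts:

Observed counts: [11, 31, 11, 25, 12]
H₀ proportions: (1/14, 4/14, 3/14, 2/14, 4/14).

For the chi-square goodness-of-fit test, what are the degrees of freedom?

degrees of freedom = 4

df = k − 1 = 5 − 1 = 4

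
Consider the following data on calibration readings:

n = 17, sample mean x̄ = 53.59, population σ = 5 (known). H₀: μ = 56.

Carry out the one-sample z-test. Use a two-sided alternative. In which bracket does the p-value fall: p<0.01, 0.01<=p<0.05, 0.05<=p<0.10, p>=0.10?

SE = σ/√n = 5/√17 = 1.2127
z = (x̄−μ₀)/SE = (53.59−56)/1.2127 = -1.9873
p-value (two-sided) = 0.04689
→ bracket: 0.01<=p<0.05

p-value bracket: 0.01<=p<0.05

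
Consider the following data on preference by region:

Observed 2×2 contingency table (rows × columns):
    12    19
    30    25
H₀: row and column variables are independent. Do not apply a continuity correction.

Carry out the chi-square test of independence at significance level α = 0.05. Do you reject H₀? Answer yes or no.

Row totals [31, 55], col totals [42, 44], n=86
χ² = (12−15.14)²/15.14 + (19−15.86)²/15.86 + (30−26.86)²/26.86 + (25−28.14)²/28.14 = 1.9898
df = 1
p-value (upper-tail) = 0.15837
At α=0.05: p ≥ α → fail to reject H₀

reject H₀: no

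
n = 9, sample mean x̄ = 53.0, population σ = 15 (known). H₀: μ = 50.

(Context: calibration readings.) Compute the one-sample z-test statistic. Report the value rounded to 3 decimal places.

test statistic = 0.600

SE = σ/√n = 15/√9 = 5.0000
z = (x̄−μ₀)/SE = (53.0−50)/5.0000 = 0.6000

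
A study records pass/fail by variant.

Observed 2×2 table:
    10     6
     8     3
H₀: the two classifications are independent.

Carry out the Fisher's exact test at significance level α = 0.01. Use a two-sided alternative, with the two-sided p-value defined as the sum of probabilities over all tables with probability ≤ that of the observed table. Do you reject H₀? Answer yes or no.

reject H₀: no

Margins: r₁=16, r₂=11, c₁=18, c₂=9, n=27
p_obs = C(16,10)·C(11,8)/C(27,18); sum pmf over tables with pmf ≤ p_obs
p-value (two-sided) = 0.69245
At α=0.01: p ≥ α → fail to reject H₀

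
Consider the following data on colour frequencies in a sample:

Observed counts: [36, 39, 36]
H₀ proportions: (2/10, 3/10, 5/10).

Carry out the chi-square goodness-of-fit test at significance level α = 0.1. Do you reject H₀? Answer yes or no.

reject H₀: yes

n = 111; E_i = n·p_i = [22.20, 33.30, 55.50]
χ² = (36−22.20)²/22.20 + (39−33.30)²/33.30 + (36−55.50)²/55.50 = 16.4054
df = 2
p-value (upper-tail) = 0.00027
At α=0.1: p < α → reject H₀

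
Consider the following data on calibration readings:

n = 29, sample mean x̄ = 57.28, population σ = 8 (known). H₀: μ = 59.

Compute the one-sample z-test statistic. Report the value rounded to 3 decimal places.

SE = σ/√n = 8/√29 = 1.4856
z = (x̄−μ₀)/SE = (57.28−59)/1.4856 = -1.1578

test statistic = -1.158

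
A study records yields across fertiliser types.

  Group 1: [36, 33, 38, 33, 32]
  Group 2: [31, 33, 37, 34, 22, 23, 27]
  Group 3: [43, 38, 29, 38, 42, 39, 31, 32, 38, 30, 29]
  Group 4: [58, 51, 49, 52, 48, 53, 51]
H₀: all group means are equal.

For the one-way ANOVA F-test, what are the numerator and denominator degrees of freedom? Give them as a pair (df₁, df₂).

degrees of freedom = [3, 26]

k = 4 groups, N = 30 total
df = (k−1, N−k) = (4−1, 30−4) = (3, 26)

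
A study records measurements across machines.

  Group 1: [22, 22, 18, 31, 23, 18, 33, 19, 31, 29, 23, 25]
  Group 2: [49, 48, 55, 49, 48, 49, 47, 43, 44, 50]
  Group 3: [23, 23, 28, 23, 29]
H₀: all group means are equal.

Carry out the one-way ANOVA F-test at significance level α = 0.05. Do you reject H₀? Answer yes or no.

Group means [24.50, 48.20, 25.20], grand mean 33.407
SSB = Σnᵢ(x̄ᵢ−x̄)² = 3477.119; SSW = ΣΣ(x−x̄ᵢ)² = 443.400
MSB = 3477.119/2 = 1738.5593; MSW = 443.400/24 = 18.4750
F = MSB/MSW = 94.1033
df = (2, 24)
p-value (upper-tail) = 0.00000
At α=0.05: p < α → reject H₀

reject H₀: yes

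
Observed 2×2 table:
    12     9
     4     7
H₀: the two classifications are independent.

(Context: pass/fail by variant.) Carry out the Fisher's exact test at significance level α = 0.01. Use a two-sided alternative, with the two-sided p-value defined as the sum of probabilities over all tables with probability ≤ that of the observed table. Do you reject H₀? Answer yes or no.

reject H₀: no

Margins: r₁=21, r₂=11, c₁=16, c₂=16, n=32
p_obs = C(21,12)·C(11,4)/C(32,16); sum pmf over tables with pmf ≤ p_obs
p-value (two-sided) = 0.45779
At α=0.01: p ≥ α → fail to reject H₀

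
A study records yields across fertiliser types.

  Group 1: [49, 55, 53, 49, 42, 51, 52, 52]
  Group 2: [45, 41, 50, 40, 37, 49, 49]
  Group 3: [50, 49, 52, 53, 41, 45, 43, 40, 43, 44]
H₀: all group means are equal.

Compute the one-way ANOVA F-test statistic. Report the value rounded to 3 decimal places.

Group means [50.38, 44.43, 46.00], grand mean 46.960
SSB = Σnᵢ(x̄ᵢ−x̄)² = 147.371; SSW = ΣΣ(x−x̄ᵢ)² = 461.589
MSB = 147.371/2 = 73.6854; MSW = 461.589/22 = 20.9813
F = MSB/MSW = 3.5119
df = (2, 22)

test statistic = 3.512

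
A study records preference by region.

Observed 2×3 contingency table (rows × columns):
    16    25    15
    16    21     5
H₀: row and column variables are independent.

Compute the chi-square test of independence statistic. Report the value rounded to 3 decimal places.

test statistic = 3.418

Row totals [56, 42], col totals [32, 46, 20], n=98
χ² = (16−18.29)²/18.29 + (25−26.29)²/26.29 + (15−11.43)²/11.43 + (16−13.71)²/13.71 + (21−19.71)²/19.71 + (5−8.57)²/8.57 = 3.4176
df = 2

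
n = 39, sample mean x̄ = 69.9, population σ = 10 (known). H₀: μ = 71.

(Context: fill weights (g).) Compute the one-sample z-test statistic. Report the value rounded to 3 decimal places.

SE = σ/√n = 10/√39 = 1.6013
z = (x̄−μ₀)/SE = (69.9−71)/1.6013 = -0.6869

test statistic = -0.687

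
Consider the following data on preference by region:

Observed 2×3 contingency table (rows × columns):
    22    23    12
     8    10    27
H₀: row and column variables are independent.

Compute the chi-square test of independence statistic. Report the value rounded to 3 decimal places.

Row totals [57, 45], col totals [30, 33, 39], n=102
χ² = (22−16.76)²/16.76 + (23−18.44)²/18.44 + (12−21.79)²/21.79 + (8−13.24)²/13.24 + (10−14.56)²/14.56 + (27−17.21)²/17.21 = 16.2367
df = 2

test statistic = 16.237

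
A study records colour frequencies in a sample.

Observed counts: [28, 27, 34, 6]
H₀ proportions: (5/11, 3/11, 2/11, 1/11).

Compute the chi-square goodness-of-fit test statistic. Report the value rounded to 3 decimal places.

test statistic = 22.387

n = 95; E_i = n·p_i = [43.18, 25.91, 17.27, 8.64]
χ² = (28−43.18)²/43.18 + (27−25.91)²/25.91 + (34−17.27)²/17.27 + (6−8.64)²/8.64 = 22.3874
df = 3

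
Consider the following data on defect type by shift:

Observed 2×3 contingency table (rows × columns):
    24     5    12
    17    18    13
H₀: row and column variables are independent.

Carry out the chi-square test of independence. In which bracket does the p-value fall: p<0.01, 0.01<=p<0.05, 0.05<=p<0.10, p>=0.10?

Row totals [41, 48], col totals [41, 23, 25], n=89
χ² = (24−18.89)²/18.89 + (5−10.60)²/10.60 + (12−11.52)²/11.52 + (17−22.11)²/22.11 + (18−12.40)²/12.40 + (13−13.48)²/13.48 = 8.0824
df = 2
p-value (upper-tail) = 0.01758
→ bracket: 0.01<=p<0.05

p-value bracket: 0.01<=p<0.05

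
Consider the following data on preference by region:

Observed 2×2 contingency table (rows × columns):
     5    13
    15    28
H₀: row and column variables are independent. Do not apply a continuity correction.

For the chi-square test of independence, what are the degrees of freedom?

df = (r−1)(c−1) = (2−1)·(2−1) = 1

degrees of freedom = 1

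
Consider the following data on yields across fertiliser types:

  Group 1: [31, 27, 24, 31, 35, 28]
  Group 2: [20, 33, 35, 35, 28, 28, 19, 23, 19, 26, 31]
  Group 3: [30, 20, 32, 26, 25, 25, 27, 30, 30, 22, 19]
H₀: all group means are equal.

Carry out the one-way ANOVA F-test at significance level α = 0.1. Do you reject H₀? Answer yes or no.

reject H₀: no

Group means [29.33, 27.00, 26.00], grand mean 27.107
SSB = Σnᵢ(x̄ᵢ−x̄)² = 43.345; SSW = ΣΣ(x−x̄ᵢ)² = 637.333
MSB = 43.345/2 = 21.6726; MSW = 637.333/25 = 25.4933
F = MSB/MSW = 0.8501
df = (2, 25)
p-value (upper-tail) = 0.43935
At α=0.1: p ≥ α → fail to reject H₀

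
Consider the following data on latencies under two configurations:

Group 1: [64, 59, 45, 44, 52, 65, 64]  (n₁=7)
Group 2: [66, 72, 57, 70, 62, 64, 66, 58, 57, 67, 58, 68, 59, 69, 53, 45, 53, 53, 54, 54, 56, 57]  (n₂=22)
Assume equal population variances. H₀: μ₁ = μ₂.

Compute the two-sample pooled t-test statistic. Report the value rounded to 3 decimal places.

x̄₁=56.143, s₁=9.118, n₁=7
x̄₂=59.909, s₂=6.989, n₂=22
s_p² = [6·9.118² + 21·6.989²]/27 = 56.4695
SE = √(s_p²·(1/7+1/22)) = 3.2610
t = (56.143−59.909)/3.2610 = -1.1549
df = 27

test statistic = -1.155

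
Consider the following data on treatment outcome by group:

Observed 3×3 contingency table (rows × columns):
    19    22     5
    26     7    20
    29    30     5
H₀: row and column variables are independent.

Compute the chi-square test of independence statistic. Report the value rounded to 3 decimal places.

Row totals [46, 53, 64], col totals [74, 59, 30], n=163
χ² = (19−20.88)²/20.88 + (22−16.65)²/16.65 + (5−8.47)²/8.47 + (26−24.06)²/24.06 + (7−19.18)²/19.18 + (20−9.75)²/9.75 + (29−29.06)²/29.06 + (30−23.17)²/23.17 + (5−11.78)²/11.78 = 27.8811
df = 4

test statistic = 27.881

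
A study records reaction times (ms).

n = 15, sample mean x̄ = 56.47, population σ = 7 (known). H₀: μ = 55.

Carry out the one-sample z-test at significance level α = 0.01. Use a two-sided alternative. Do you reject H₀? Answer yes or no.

reject H₀: no

SE = σ/√n = 7/√15 = 1.8074
z = (x̄−μ₀)/SE = (56.47−55)/1.8074 = 0.8133
p-value (two-sided) = 0.41603
At α=0.01: p ≥ α → fail to reject H₀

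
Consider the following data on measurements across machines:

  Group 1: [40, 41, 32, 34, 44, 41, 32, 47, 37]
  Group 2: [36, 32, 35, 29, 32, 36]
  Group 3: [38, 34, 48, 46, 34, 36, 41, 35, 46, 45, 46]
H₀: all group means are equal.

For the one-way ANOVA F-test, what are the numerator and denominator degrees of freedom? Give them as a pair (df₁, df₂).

k = 3 groups, N = 26 total
df = (k−1, N−k) = (3−1, 26−3) = (2, 23)

degrees of freedom = [2, 23]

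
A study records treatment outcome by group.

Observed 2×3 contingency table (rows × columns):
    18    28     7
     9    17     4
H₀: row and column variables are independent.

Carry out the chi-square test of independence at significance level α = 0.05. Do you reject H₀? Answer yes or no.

Row totals [53, 30], col totals [27, 45, 11], n=83
χ² = (18−17.24)²/17.24 + (28−28.73)²/28.73 + (7−7.02)²/7.02 + (9−9.76)²/9.76 + (17−16.27)²/16.27 + (4−3.98)²/3.98 = 0.1447
df = 2
p-value (upper-tail) = 0.93021
At α=0.05: p ≥ α → fail to reject H₀

reject H₀: no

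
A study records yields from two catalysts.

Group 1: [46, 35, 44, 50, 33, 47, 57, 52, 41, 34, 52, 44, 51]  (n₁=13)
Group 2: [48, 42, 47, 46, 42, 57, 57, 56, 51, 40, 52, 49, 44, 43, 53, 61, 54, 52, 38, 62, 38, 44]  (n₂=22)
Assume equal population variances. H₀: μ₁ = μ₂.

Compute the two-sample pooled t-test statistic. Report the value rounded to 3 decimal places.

x̄₁=45.077, s₁=7.588, n₁=13
x̄₂=48.909, s₂=7.151, n₂=22
s_p² = [12·7.588² + 21·7.151²]/33 = 53.4770
SE = √(s_p²·(1/13+1/22)) = 2.5582
t = (45.077−48.909)/2.5582 = -1.4980
df = 33

test statistic = -1.498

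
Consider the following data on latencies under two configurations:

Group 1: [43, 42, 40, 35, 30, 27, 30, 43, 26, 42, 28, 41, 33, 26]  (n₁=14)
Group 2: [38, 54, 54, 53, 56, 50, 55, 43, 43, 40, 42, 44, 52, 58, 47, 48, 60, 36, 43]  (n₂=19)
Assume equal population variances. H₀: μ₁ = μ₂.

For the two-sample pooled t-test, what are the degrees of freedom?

df = n₁ + n₂ − 2 = 14 + 19 − 2 = 31

degrees of freedom = 31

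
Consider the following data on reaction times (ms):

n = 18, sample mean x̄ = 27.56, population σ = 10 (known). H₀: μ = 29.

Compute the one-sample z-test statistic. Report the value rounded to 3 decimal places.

SE = σ/√n = 10/√18 = 2.3570
z = (x̄−μ₀)/SE = (27.56−29)/2.3570 = -0.6109

test statistic = -0.611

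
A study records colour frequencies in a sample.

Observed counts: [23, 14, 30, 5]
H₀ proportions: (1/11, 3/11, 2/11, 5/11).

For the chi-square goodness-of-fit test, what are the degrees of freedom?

df = k − 1 = 4 − 1 = 3

degrees of freedom = 3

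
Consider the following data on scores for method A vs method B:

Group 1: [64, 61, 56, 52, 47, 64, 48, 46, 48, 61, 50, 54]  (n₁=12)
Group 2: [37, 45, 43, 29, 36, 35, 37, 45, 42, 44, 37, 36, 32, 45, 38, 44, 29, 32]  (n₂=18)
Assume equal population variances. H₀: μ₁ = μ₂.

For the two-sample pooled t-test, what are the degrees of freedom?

df = n₁ + n₂ − 2 = 12 + 18 − 2 = 28

degrees of freedom = 28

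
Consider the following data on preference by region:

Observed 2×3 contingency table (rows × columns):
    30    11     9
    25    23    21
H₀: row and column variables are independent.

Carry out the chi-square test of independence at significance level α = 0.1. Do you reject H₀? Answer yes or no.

Row totals [50, 69], col totals [55, 34, 30], n=119
χ² = (30−23.11)²/23.11 + (11−14.29)²/14.29 + (9−12.61)²/12.61 + (25−31.89)²/31.89 + (23−19.71)²/19.71 + (21−17.39)²/17.39 = 6.6251
df = 2
p-value (upper-tail) = 0.03642
At α=0.1: p < α → reject H₀

reject H₀: yes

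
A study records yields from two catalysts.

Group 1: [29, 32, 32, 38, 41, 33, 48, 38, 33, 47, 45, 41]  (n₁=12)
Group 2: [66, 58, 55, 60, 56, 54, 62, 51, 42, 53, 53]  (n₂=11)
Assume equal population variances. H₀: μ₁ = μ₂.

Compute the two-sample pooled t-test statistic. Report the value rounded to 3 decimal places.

test statistic = -6.550

x̄₁=38.083, s₁=6.403, n₁=12
x̄₂=55.455, s₂=6.299, n₂=11
s_p² = [11·6.403² + 10·6.299²]/21 = 40.3640
SE = √(s_p²·(1/12+1/11)) = 2.6520
t = (38.083−55.455)/2.6520 = -6.5502
df = 21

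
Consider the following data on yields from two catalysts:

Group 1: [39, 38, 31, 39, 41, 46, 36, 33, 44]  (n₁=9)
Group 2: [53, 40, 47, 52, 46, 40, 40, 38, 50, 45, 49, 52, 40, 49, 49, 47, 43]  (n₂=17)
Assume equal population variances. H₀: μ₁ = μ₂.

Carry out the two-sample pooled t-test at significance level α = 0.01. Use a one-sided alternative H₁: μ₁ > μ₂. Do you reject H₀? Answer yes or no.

reject H₀: no

x̄₁=38.556, s₁=4.825, n₁=9
x̄₂=45.882, s₂=4.897, n₂=17
s_p² = [8·4.825² + 16·4.897²]/24 = 23.7495
SE = √(s_p²·(1/9+1/17)) = 2.0089
t = (38.556−45.882)/2.0089 = -3.6471
df = 24
p-value (one-sided, H₁ greater) = 0.99936
At α=0.01: p ≥ α → fail to reject H₀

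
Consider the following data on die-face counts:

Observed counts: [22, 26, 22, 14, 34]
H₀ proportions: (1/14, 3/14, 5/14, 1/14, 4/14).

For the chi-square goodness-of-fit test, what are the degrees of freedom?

degrees of freedom = 4

df = k − 1 = 5 − 1 = 4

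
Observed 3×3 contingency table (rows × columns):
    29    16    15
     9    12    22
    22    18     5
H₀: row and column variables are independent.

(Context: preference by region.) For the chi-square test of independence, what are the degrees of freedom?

df = (r−1)(c−1) = (3−1)·(3−1) = 4

degrees of freedom = 4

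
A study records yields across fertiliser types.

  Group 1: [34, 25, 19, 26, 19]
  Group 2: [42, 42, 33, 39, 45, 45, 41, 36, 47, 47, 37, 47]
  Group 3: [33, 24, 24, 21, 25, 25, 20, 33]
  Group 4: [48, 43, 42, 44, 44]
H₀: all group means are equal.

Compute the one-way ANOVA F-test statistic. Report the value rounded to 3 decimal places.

Group means [24.60, 41.75, 25.62, 44.20], grand mean 35.000
SSB = Σnᵢ(x̄ᵢ−x̄)² = 2213.875; SSW = ΣΣ(x−x̄ᵢ)² = 586.125
MSB = 2213.875/3 = 737.9583; MSW = 586.125/26 = 22.5433
F = MSB/MSW = 32.7352
df = (3, 26)

test statistic = 32.735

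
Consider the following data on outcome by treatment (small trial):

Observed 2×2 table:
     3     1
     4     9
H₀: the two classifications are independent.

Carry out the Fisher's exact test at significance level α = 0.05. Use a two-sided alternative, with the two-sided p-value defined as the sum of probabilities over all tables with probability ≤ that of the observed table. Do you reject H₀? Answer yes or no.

reject H₀: no

Margins: r₁=4, r₂=13, c₁=7, c₂=10, n=17
p_obs = C(4,3)·C(13,4)/C(17,7); sum pmf over tables with pmf ≤ p_obs
p-value (two-sided) = 0.25000
At α=0.05: p ≥ α → fail to reject H₀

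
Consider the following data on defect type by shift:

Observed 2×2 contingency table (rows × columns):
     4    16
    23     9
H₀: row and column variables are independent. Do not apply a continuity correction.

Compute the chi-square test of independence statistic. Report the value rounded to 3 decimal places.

Row totals [20, 32], col totals [27, 25], n=52
χ² = (4−10.38)²/10.38 + (16−9.62)²/9.62 + (23−16.62)²/16.62 + (9−15.38)²/15.38 = 13.2677
df = 1

test statistic = 13.268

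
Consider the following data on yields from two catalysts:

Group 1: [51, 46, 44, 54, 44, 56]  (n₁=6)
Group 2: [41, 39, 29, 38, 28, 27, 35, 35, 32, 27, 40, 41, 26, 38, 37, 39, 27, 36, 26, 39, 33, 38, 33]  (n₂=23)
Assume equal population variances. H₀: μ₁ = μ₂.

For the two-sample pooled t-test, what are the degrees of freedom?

df = n₁ + n₂ − 2 = 6 + 23 − 2 = 27

degrees of freedom = 27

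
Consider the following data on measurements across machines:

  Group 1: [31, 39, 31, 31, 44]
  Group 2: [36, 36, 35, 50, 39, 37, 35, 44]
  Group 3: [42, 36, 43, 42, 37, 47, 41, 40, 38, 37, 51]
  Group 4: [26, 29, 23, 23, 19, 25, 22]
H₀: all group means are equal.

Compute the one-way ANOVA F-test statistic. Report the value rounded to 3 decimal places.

Group means [35.20, 39.00, 41.27, 23.86], grand mean 35.774
SSB = Σnᵢ(x̄ᵢ−x̄)² = 1411.580; SSW = ΣΣ(x−x̄ᵢ)² = 613.839
MSB = 1411.580/3 = 470.5268; MSW = 613.839/27 = 22.7348
F = MSB/MSW = 20.6963
df = (3, 27)

test statistic = 20.696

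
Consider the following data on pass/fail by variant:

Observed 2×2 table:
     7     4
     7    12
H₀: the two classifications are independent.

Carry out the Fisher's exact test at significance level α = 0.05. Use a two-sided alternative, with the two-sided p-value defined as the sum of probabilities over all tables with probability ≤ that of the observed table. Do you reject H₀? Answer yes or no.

Margins: r₁=11, r₂=19, c₁=14, c₂=16, n=30
p_obs = C(11,7)·C(19,7)/C(30,14); sum pmf over tables with pmf ≤ p_obs
p-value (two-sided) = 0.25677
At α=0.05: p ≥ α → fail to reject H₀

reject H₀: no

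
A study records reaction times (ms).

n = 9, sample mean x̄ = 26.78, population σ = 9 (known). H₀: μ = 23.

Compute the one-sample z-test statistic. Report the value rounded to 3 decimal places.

SE = σ/√n = 9/√9 = 3.0000
z = (x̄−μ₀)/SE = (26.78−23)/3.0000 = 1.2600

test statistic = 1.260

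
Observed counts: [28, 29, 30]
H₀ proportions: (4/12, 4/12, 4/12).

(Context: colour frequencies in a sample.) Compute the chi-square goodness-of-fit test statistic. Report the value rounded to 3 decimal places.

test statistic = 0.069

n = 87; E_i = n·p_i = [29.00, 29.00, 29.00]
χ² = (28−29.00)²/29.00 + (29−29.00)²/29.00 + (30−29.00)²/29.00 = 0.0690
df = 2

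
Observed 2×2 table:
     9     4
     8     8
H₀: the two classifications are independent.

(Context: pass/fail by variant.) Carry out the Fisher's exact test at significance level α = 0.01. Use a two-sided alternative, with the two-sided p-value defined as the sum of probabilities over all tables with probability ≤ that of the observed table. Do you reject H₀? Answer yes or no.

Margins: r₁=13, r₂=16, c₁=17, c₂=12, n=29
p_obs = C(13,9)·C(16,8)/C(29,17); sum pmf over tables with pmf ≤ p_obs
p-value (two-sided) = 0.45150
At α=0.01: p ≥ α → fail to reject H₀

reject H₀: no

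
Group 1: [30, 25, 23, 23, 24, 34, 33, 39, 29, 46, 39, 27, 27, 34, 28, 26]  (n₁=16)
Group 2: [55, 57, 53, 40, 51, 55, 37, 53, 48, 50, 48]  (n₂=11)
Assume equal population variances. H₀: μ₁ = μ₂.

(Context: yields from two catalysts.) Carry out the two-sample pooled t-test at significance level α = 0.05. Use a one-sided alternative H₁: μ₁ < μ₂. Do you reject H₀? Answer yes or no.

x̄₁=30.438, s₁=6.603, n₁=16
x̄₂=49.727, s₂=6.278, n₂=11
s_p² = [15·6.603² + 10·6.278²]/25 = 41.9248
SE = √(s_p²·(1/16+1/11)) = 2.5361
t = (30.438−49.727)/2.5361 = -7.6062
df = 25
p-value (one-sided, H₁ less) = 0.00000
At α=0.05: p < α → reject H₀

reject H₀: yes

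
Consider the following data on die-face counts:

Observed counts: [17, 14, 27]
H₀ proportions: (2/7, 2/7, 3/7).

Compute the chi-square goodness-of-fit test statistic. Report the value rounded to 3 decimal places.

n = 58; E_i = n·p_i = [16.57, 16.57, 24.86]
χ² = (17−16.57)²/16.57 + (14−16.57)²/16.57 + (27−24.86)²/24.86 = 0.5948
df = 2

test statistic = 0.595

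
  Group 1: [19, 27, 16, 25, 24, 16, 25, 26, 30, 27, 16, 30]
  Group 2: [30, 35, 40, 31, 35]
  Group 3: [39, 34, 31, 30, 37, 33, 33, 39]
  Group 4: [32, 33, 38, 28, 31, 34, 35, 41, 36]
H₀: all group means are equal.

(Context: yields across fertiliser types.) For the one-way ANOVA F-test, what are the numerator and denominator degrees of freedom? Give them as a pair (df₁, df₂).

degrees of freedom = [3, 30]

k = 4 groups, N = 34 total
df = (k−1, N−k) = (4−1, 34−4) = (3, 30)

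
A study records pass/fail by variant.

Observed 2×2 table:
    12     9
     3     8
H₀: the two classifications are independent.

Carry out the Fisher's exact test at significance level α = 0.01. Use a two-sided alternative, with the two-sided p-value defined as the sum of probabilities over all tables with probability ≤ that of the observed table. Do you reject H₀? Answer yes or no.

reject H₀: no

Margins: r₁=21, r₂=11, c₁=15, c₂=17, n=32
p_obs = C(21,12)·C(11,3)/C(32,15); sum pmf over tables with pmf ≤ p_obs
p-value (two-sided) = 0.14746
At α=0.01: p ≥ α → fail to reject H₀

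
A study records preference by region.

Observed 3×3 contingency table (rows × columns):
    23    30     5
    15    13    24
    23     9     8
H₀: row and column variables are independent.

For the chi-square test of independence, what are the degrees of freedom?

df = (r−1)(c−1) = (3−1)·(3−1) = 4

degrees of freedom = 4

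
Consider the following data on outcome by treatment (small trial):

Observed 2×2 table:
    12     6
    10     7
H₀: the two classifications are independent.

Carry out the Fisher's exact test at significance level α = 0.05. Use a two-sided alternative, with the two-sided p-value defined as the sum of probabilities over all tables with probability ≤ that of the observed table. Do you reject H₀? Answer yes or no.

Margins: r₁=18, r₂=17, c₁=22, c₂=13, n=35
p_obs = C(18,12)·C(17,10)/C(35,22); sum pmf over tables with pmf ≤ p_obs
p-value (two-sided) = 0.73322
At α=0.05: p ≥ α → fail to reject H₀

reject H₀: no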